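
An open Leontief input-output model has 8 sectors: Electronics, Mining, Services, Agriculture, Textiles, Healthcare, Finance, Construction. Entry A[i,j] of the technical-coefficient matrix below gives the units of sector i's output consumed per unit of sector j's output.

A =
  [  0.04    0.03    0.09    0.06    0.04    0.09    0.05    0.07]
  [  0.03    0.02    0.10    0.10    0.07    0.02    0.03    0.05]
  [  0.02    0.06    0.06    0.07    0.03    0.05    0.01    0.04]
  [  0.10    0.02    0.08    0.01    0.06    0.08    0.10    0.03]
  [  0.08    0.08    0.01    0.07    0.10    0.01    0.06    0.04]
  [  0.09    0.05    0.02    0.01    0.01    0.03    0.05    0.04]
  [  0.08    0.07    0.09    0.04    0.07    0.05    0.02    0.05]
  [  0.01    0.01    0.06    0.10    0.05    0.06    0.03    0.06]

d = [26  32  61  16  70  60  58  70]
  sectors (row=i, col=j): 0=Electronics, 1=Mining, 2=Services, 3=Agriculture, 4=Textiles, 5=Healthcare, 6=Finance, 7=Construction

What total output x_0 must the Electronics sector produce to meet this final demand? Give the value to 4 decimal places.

65.8378

Form M = I − A:
  [  0.96   -0.03   -0.09   -0.06   -0.04   -0.09   -0.05   -0.07]
  [ -0.03    0.98   -0.10   -0.10   -0.07   -0.02   -0.03   -0.05]
  [ -0.02   -0.06    0.94   -0.07   -0.03   -0.05   -0.01   -0.04]
  [ -0.10   -0.02   -0.08    0.99   -0.06   -0.08   -0.10   -0.03]
  [ -0.08   -0.08   -0.01   -0.07    0.90   -0.01   -0.06   -0.04]
  [ -0.09   -0.05   -0.02   -0.01   -0.01    0.97   -0.05   -0.04]
  [ -0.08   -0.07   -0.09   -0.04   -0.07   -0.05    0.98   -0.05]
  [ -0.01   -0.01   -0.06   -0.10   -0.05   -0.06   -0.03    0.94]
Leontief inverse L = M⁻¹:
  [  1.0840    0.0638    0.1377    0.1029    0.0785    0.1292    0.0838    0.1066]
  [  0.0710    1.0515    0.1443    0.1399    0.1092    0.0567    0.0637    0.0823]
  [  0.0521    0.0829    1.0963    0.1022    0.0595    0.0781    0.0365    0.0660]
  [  0.1460    0.0586    0.1308    1.0549    0.1013    0.1207    0.1327    0.0697]
  [  0.1262    0.1140    0.0617    0.1170    1.1479    0.0486    0.0976    0.0779]
  [  0.1164    0.0705    0.0561    0.0410    0.0362    1.0576    0.0711    0.0664]
  [  0.1218    0.1040    0.1399    0.0881    0.1119    0.0889    1.0543    0.0880]
  [  0.0492    0.0373    0.0982    0.1330    0.0835    0.0927    0.0614    1.0887]
Total output x = L · d:
  x_0 = 1.0840·26 + 0.0638·32 + 0.1377·61 + 0.1029·16 + 0.0785·70 + 0.1292·60 + 0.0838·58 + 0.1066·70 = 65.8378
  x_1 = 0.0710·26 + 1.0515·32 + 0.1443·61 + 0.1399·16 + 0.1092·70 + 0.0567·60 + 0.0637·58 + 0.0823·70 = 67.0342
  x_2 = 0.0521·26 + 0.0829·32 + 1.0963·61 + 0.1022·16 + 0.0595·70 + 0.0781·60 + 0.0365·58 + 0.0660·70 = 88.0998
  x_3 = 0.1460·26 + 0.0586·32 + 0.1308·61 + 1.0549·16 + 0.1013·70 + 0.1207·60 + 0.1327·58 + 0.0697·70 = 57.4373
  x_4 = 0.1262·26 + 0.1140·32 + 0.0617·61 + 0.1170·16 + 1.1479·70 + 0.0486·60 + 0.0976·58 + 0.0779·70 = 106.9529
  x_5 = 0.1164·26 + 0.0705·32 + 0.0561·61 + 0.0410·16 + 0.0362·70 + 1.0576·60 + 0.0711·58 + 0.0664·70 = 84.1226
  x_6 = 0.1218·26 + 0.1040·32 + 0.1399·61 + 0.0881·16 + 0.1119·70 + 0.0889·60 + 1.0543·58 + 0.0880·70 = 96.9052
  x_7 = 0.0492·26 + 0.0373·32 + 0.0982·61 + 0.1330·16 + 0.0835·70 + 0.0927·60 + 0.0614·58 + 1.0887·70 = 101.7666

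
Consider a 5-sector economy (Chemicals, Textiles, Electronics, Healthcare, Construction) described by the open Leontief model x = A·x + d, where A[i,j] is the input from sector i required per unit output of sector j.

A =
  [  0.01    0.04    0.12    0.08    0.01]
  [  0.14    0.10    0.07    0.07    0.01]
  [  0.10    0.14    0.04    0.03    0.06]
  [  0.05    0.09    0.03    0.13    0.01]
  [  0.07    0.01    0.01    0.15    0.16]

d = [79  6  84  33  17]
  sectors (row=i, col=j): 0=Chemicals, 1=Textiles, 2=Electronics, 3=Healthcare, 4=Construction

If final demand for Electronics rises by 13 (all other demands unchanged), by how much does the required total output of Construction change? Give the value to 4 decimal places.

Form M = I − A:
  [  0.99   -0.04   -0.12   -0.08   -0.01]
  [ -0.14    0.90   -0.07   -0.07   -0.01]
  [ -0.10   -0.14    0.96   -0.03   -0.06]
  [ -0.05   -0.09   -0.03    0.87   -0.01]
  [ -0.07   -0.01   -0.01   -0.15    0.84]
Leontief inverse L = M⁻¹:
  [  1.0428    0.0795    0.1399    0.1114    0.0247]
  [  0.1812    1.1483    0.1103    0.1172    0.0251]
  [  0.1443    0.1827    1.0764    0.0792    0.0817]
  [  0.0849    0.1302    0.0570    1.1732    0.0206]
  [  0.1059    0.0457    0.0360    0.2211    1.1975]
Total output x = L · d:
  x_0 = 1.0428·79 + 0.0795·6 + 0.1399·84 + 0.1114·33 + 0.0247·17 = 98.7077
  x_1 = 0.1812·79 + 1.1483·6 + 0.1103·84 + 0.1172·33 + 0.0251·17 = 34.7666
  x_2 = 0.1443·79 + 0.1827·6 + 1.0764·84 + 0.0792·33 + 0.0817·17 = 106.9139
  x_3 = 0.0849·79 + 0.1302·6 + 0.0570·84 + 1.1732·33 + 0.0206·17 = 51.3391
  x_4 = 0.1059·79 + 0.0457·6 + 0.0360·84 + 0.2211·33 + 1.1975·17 = 39.3181
Δx_4 = L[4,2] · Δd_2 = 0.0360 · 13 = 0.4675

0.4675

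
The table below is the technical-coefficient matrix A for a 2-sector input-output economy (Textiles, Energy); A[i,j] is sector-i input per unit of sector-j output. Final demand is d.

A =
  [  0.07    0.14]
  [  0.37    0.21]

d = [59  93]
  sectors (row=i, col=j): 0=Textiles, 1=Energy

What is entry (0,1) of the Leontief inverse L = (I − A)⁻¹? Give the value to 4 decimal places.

Form M = I − A:
  [  0.93   -0.14]
  [ -0.37    0.79]
Leontief inverse L = M⁻¹:
  [  1.1568    0.2050]
  [  0.5418    1.3618]
Total output x = L · d:
  x_0 = 1.1568·59 + 0.2050·93 = 87.3188
  x_1 = 0.5418·59 + 1.3618·93 = 158.6177

L[0,1] = 0.2050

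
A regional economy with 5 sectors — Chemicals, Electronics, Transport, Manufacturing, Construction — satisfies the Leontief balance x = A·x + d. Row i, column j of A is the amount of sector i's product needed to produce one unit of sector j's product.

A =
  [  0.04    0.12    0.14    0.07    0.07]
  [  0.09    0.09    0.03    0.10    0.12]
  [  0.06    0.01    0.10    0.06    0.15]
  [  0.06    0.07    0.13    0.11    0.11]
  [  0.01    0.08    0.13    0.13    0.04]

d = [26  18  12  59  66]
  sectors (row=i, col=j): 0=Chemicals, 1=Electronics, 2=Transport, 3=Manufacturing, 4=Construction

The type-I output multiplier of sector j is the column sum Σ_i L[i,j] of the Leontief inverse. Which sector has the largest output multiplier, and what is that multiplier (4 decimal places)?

Transport (1.9210)

Form M = I − A:
  [  0.96   -0.12   -0.14   -0.07   -0.07]
  [ -0.09    0.91   -0.03   -0.10   -0.12]
  [ -0.06   -0.01    0.90   -0.06   -0.15]
  [ -0.06   -0.07   -0.13    0.89   -0.11]
  [ -0.01   -0.08   -0.13   -0.13    0.96]
Leontief inverse L = M⁻¹:
  [  1.0813    0.1689    0.2158    0.1405    0.1498]
  [  0.1273    1.1470    0.1106    0.1741    0.1899]
  [  0.0882    0.0525    1.1747    0.1228    0.2106]
  [  0.1017    0.1243    0.2196    1.1886    0.1935]
  [  0.0476    0.1213    0.2003    0.1936    1.1138]
Total output x = L · d:
  x_0 = 1.0813·26 + 0.1689·18 + 0.2158·12 + 0.1405·59 + 0.1498·66 = 51.9158
  x_1 = 0.1273·26 + 1.1470·18 + 0.1106·12 + 0.1741·59 + 0.1899·66 = 48.0860
  x_2 = 0.0882·26 + 0.0525·18 + 1.1747·12 + 0.1228·59 + 0.2106·66 = 38.4815
  x_3 = 0.1017·26 + 0.1243·18 + 0.2196·12 + 1.1886·59 + 0.1935·66 = 90.4116
  x_4 = 0.0476·26 + 0.1213·18 + 0.2003·12 + 0.1936·59 + 1.1138·66 = 90.7522
Output multipliers (column sums of L):
  Chemicals: 1.4461
  Electronics: 1.6140
  Transport: 1.9210
  Manufacturing: 1.8195
  Construction: 1.8575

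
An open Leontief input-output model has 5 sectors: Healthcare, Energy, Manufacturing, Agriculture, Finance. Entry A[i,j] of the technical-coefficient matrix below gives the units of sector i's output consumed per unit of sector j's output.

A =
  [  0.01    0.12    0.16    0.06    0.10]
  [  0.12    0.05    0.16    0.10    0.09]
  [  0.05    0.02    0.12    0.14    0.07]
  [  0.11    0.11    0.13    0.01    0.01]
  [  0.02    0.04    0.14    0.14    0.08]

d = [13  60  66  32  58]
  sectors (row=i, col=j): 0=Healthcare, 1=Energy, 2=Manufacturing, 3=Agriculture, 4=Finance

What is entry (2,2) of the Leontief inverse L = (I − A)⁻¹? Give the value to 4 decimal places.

Form M = I − A:
  [  0.99   -0.12   -0.16   -0.06   -0.10]
  [ -0.12    0.95   -0.16   -0.10   -0.09]
  [ -0.05   -0.02    0.88   -0.14   -0.07]
  [ -0.11   -0.11   -0.13    0.99   -0.01]
  [ -0.02   -0.04   -0.14   -0.14    0.92]
Leontief inverse L = M⁻¹:
  [  1.0620    0.1625    0.2677    0.1403    0.1532]
  [  0.1721    1.1080    0.2839    0.1838    0.1507]
  [  0.0935    0.0651    1.2123    0.1994    0.1109]
  [  0.1501    0.1506    0.2229    1.0744    0.0597]
  [  0.0676    0.0845    0.2366    0.2049    1.1228]
Total output x = L · d:
  x_0 = 1.0620·13 + 0.1625·60 + 0.2677·66 + 0.1403·32 + 0.1532·58 = 54.6026
  x_1 = 0.1721·13 + 1.1080·60 + 0.2839·66 + 0.1838·32 + 0.1507·58 = 102.0728
  x_2 = 0.0935·13 + 0.0651·60 + 1.2123·66 + 0.1994·32 + 0.1109·58 = 97.9471
  x_3 = 0.1501·13 + 0.1506·60 + 0.2229·66 + 1.0744·32 + 0.0597·58 = 63.5352
  x_4 = 0.0676·13 + 0.0845·60 + 0.2366·66 + 0.2049·32 + 1.1228·58 = 93.2418

L[2,2] = 1.2123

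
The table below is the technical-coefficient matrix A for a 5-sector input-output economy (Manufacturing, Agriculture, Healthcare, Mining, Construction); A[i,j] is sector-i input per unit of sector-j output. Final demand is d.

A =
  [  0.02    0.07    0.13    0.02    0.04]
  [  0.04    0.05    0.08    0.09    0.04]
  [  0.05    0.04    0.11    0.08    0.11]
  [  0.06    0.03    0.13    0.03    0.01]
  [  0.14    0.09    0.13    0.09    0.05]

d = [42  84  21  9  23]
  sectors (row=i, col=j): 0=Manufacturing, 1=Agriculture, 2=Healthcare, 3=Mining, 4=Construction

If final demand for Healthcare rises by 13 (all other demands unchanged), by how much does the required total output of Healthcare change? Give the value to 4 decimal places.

15.3698

Form M = I − A:
  [  0.98   -0.07   -0.13   -0.02   -0.04]
  [ -0.04    0.95   -0.08   -0.09   -0.04]
  [ -0.05   -0.04    0.89   -0.08   -0.11]
  [ -0.06   -0.03   -0.13    0.97   -0.01]
  [ -0.14   -0.09   -0.13   -0.09    0.95]
Leontief inverse L = M⁻¹:
  [  1.0463    0.0928    0.1788    0.0514    0.0692]
  [  0.0670    1.0730    0.1329    0.1179    0.0646]
  [  0.0914    0.0740    1.1823    0.1197    0.1451]
  [  0.0809    0.0502    0.1759    1.0552    0.0370]
  [  0.1807    0.1302    0.2174    0.1351    1.0923]
Total output x = L · d:
  x_0 = 1.0463·42 + 0.0928·84 + 0.1788·21 + 0.0514·9 + 0.0692·23 = 57.5508
  x_1 = 0.0670·42 + 1.0730·84 + 0.1329·21 + 0.1179·9 + 0.0646·23 = 98.2868
  x_2 = 0.0914·42 + 0.0740·84 + 1.1823·21 + 0.1197·9 + 0.1451·23 = 39.3023
  x_3 = 0.0809·42 + 0.0502·84 + 0.1759·21 + 1.0552·9 + 0.0370·23 = 21.6549
  x_4 = 0.1807·42 + 0.1302·84 + 0.2174·21 + 0.1351·9 + 1.0923·23 = 49.4328
Δx_2 = L[2,2] · Δd_2 = 1.1823 · 13 = 15.3698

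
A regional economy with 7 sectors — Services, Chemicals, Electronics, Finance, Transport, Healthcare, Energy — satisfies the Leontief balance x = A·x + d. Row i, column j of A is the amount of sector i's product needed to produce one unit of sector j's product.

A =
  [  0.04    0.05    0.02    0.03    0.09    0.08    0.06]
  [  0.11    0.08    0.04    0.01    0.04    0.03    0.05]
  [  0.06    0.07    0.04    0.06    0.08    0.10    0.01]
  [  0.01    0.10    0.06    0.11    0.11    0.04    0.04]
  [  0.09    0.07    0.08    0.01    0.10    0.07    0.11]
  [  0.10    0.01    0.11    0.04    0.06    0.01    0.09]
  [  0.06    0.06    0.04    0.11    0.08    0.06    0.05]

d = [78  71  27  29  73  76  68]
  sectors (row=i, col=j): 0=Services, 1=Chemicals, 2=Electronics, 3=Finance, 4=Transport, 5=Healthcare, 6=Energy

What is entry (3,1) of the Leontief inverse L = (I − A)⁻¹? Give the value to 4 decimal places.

Form M = I − A:
  [  0.96   -0.05   -0.02   -0.03   -0.09   -0.08   -0.06]
  [ -0.11    0.92   -0.04   -0.01   -0.04   -0.03   -0.05]
  [ -0.06   -0.07    0.96   -0.06   -0.08   -0.10   -0.01]
  [ -0.01   -0.10   -0.06    0.89   -0.11   -0.04   -0.04]
  [ -0.09   -0.07   -0.08   -0.01    0.90   -0.07   -0.11]
  [ -0.10   -0.01   -0.11   -0.04   -0.06    0.99   -0.09]
  [ -0.06   -0.06   -0.04   -0.11   -0.08   -0.06    0.95]
Leontief inverse L = M⁻¹:
  [  1.0882    0.0892    0.0597    0.0614    0.1425    0.1155    0.1041]
  [  0.1535    1.1178    0.0707    0.0373    0.0881    0.0664    0.0873]
  [  0.1130    0.1146    1.0845    0.0932    0.1386    0.1392    0.0577]
  [  0.0682    0.1576    0.1085    1.1521    0.1781    0.0859    0.0910]
  [  0.1568    0.1261    0.1312    0.0551    1.1741    0.1252    0.1681]
  [  0.1466    0.0574    0.1475    0.0808    0.1225    1.0585    0.1317]
  [  0.1135    0.1136    0.0868    0.1533    0.1476    0.1047    1.1002]
Total output x = L · d:
  x_0 = 1.0882·78 + 0.0892·71 + 0.0597·27 + 0.0614·29 + 0.1425·73 + 0.1155·76 + 0.1041·68 = 120.8672
  x_1 = 0.1535·78 + 1.1178·71 + 0.0707·27 + 0.0373·29 + 0.0881·73 + 0.0664·76 + 0.0873·68 = 111.7503
  x_2 = 0.1130·78 + 0.1146·71 + 1.0845·27 + 0.0932·29 + 0.1386·73 + 0.1392·76 + 0.0577·68 = 73.5587
  x_3 = 0.0682·78 + 0.1576·71 + 0.1085·27 + 1.1521·29 + 0.1781·73 + 0.0859·76 + 0.0910·68 = 78.5639
  x_4 = 0.1568·78 + 0.1261·71 + 0.1312·27 + 0.0551·29 + 1.1741·73 + 0.1252·76 + 0.1681·68 = 132.9785
  x_5 = 0.1466·78 + 0.0574·71 + 0.1475·27 + 0.0808·29 + 0.1225·73 + 1.0585·76 + 0.1317·68 = 120.1714
  x_6 = 0.1135·78 + 0.1136·71 + 0.0868·27 + 0.1533·29 + 0.1476·73 + 0.1047·76 + 1.1002·68 = 117.2526

L[3,1] = 0.1576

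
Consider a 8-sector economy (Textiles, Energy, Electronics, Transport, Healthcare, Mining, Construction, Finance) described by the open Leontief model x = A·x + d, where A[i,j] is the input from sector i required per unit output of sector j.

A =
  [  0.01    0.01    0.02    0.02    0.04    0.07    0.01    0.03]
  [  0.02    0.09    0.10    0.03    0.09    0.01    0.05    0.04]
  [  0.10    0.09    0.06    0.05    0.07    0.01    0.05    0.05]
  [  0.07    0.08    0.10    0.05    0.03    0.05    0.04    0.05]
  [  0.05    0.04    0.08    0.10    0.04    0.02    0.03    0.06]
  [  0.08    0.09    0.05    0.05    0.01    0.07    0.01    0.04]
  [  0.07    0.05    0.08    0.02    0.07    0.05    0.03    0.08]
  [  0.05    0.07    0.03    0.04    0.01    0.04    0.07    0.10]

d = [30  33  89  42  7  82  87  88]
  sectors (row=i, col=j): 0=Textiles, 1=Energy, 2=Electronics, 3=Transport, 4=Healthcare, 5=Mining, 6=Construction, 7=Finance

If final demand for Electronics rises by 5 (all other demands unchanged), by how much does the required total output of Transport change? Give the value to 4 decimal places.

Form M = I − A:
  [  0.99   -0.01   -0.02   -0.02   -0.04   -0.07   -0.01   -0.03]
  [ -0.02    0.91   -0.10   -0.03   -0.09   -0.01   -0.05   -0.04]
  [ -0.10   -0.09    0.94   -0.05   -0.07   -0.01   -0.05   -0.05]
  [ -0.07   -0.08   -0.10    0.95   -0.03   -0.05   -0.04   -0.05]
  [ -0.05   -0.04   -0.08   -0.10    0.96   -0.02   -0.03   -0.06]
  [ -0.08   -0.09   -0.05   -0.05   -0.01    0.93   -0.01   -0.04]
  [ -0.07   -0.05   -0.08   -0.02   -0.07   -0.05    0.97   -0.08]
  [ -0.05   -0.07   -0.03   -0.04   -0.01   -0.04   -0.07    0.90]
Leontief inverse L = M⁻¹:
  [  1.0314    0.0346    0.0422    0.0377    0.0535    0.0850    0.0223    0.0497]
  [  0.0620    1.1400    0.1518    0.0658    0.1296    0.0327    0.0802    0.0821]
  [  0.1403    0.1393    1.1119    0.0851    0.1099    0.0393    0.0800    0.0936]
  [  0.1141    0.1333    0.1509    1.0840    0.0690    0.0792    0.0702    0.0927]
  [  0.0911    0.0879    0.1273    0.1322    1.0729    0.0468    0.0584    0.1002]
  [  0.1143    0.1349    0.0921    0.0774    0.0412    1.0964    0.0340    0.0737]
  [  0.1112    0.0984    0.1257    0.0546    0.1040    0.0781    1.0587    0.1226]
  [  0.0866    0.1158    0.0732    0.0674    0.0416    0.0674    0.0978    1.1414]
Total output x = L · d:
  x_0 = 1.0314·30 + 0.0346·33 + 0.0422·89 + 0.0377·42 + 0.0535·7 + 0.0850·82 + 0.0223·87 + 0.0497·88 = 51.0718
  x_1 = 0.0620·30 + 1.1400·33 + 0.1518·89 + 0.0658·42 + 0.1296·7 + 0.0327·82 + 0.0802·87 + 0.0821·88 = 73.5482
  x_2 = 0.1403·30 + 0.1393·33 + 1.1119·89 + 0.0851·42 + 0.1099·7 + 0.0393·82 + 0.0800·87 + 0.0936·88 = 130.5235
  x_3 = 0.1141·30 + 0.1333·33 + 0.1509·89 + 1.0840·42 + 0.0690·7 + 0.0792·82 + 0.0702·87 + 0.0927·88 = 88.0237
  x_4 = 0.0911·30 + 0.0879·33 + 0.1273·89 + 0.1322·42 + 1.0729·7 + 0.0468·82 + 0.0584·87 + 0.1002·88 = 47.7644
  x_5 = 0.1143·30 + 0.1349·33 + 0.0921·89 + 0.0774·42 + 0.0412·7 + 1.0964·82 + 0.0340·87 + 0.0737·88 = 118.9596
  x_6 = 0.1112·30 + 0.0984·33 + 0.1257·89 + 0.0546·42 + 0.1040·7 + 0.0781·82 + 1.0587·87 + 0.1226·88 = 130.0918
  x_7 = 0.0866·30 + 0.1158·33 + 0.0732·89 + 0.0674·42 + 0.0416·7 + 0.0674·82 + 0.0978·87 + 1.1414·88 = 130.5345
Δx_3 = L[3,2] · Δd_2 = 0.1509 · 5 = 0.7547

0.7547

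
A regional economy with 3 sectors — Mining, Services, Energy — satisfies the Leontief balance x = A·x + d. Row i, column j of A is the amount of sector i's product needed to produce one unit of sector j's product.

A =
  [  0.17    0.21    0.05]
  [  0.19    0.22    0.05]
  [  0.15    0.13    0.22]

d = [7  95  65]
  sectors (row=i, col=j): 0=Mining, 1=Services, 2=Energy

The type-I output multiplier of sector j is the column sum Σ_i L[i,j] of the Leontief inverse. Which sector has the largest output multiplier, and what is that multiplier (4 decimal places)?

Services (2.0653)

Form M = I − A:
  [  0.83   -0.21   -0.05]
  [ -0.19    0.78   -0.05]
  [ -0.15   -0.13    0.78]
Leontief inverse L = M⁻¹:
  [  1.3091    0.3704    0.1077]
  [  0.3386    1.3917    0.1109]
  [  0.3082    0.3032    1.3212]
Total output x = L · d:
  x_0 = 1.3091·7 + 0.3704·95 + 0.1077·65 = 51.3474
  x_1 = 0.3386·7 + 1.3917·95 + 0.1109·65 = 141.7923
  x_2 = 0.3082·7 + 0.3032·95 + 1.3212·65 = 116.8399
Output multipliers (column sums of L):
  Mining: 1.9559
  Services: 2.0653
  Energy: 1.5398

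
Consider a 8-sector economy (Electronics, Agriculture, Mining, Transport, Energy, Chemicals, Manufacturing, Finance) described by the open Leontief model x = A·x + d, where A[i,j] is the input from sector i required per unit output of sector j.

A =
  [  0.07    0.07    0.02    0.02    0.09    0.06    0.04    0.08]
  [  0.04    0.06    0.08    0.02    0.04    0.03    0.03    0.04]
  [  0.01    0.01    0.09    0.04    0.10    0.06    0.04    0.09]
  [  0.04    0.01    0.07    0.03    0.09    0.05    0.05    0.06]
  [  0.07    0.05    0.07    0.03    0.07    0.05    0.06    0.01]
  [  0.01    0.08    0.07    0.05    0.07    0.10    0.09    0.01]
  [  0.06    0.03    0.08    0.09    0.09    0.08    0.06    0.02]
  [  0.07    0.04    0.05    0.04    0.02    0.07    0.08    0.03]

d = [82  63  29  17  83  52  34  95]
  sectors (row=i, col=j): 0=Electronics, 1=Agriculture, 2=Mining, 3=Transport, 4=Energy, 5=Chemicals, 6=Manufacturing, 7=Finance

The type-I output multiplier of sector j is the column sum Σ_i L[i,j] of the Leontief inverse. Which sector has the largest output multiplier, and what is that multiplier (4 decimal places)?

Energy (2.0142)

Form M = I − A:
  [  0.93   -0.07   -0.02   -0.02   -0.09   -0.06   -0.04   -0.08]
  [ -0.04    0.94   -0.08   -0.02   -0.04   -0.03   -0.03   -0.04]
  [ -0.01   -0.01    0.91   -0.04   -0.10   -0.06   -0.04   -0.09]
  [ -0.04   -0.01   -0.07    0.97   -0.09   -0.05   -0.05   -0.06]
  [ -0.07   -0.05   -0.07   -0.03    0.93   -0.05   -0.06   -0.01]
  [ -0.01   -0.08   -0.07   -0.05   -0.07    0.90   -0.09   -0.01]
  [ -0.06   -0.03   -0.08   -0.09   -0.09   -0.08    0.94   -0.02]
  [ -0.07   -0.04   -0.05   -0.04   -0.02   -0.07   -0.08    0.97]
Leontief inverse L = M⁻¹:
  [  1.1086    0.1081    0.0707    0.0505    0.1433    0.1091    0.0853    0.1099]
  [  0.0658    1.0854    0.1208    0.0432    0.0827    0.0663    0.0622    0.0669]
  [  0.0448    0.0418    1.1438    0.0724    0.1554    0.1104    0.0865    0.1205]
  [  0.0729    0.0403    0.1179    1.0596    0.1420    0.0958    0.0915    0.0885]
  [  0.1026    0.0824    0.1190    0.0594    1.1250    0.0954    0.0997    0.0412]
  [  0.0448    0.1172    0.1315    0.0870    0.1332    1.1546    0.1385    0.0422]
  [  0.0994    0.0684    0.1417    0.1268    0.1592    0.1375    1.1113    0.0580]
  [  0.1016    0.0722    0.0975    0.0708    0.0735    0.1169    0.1207    1.0602]
Total output x = L · d:
  x_0 = 1.1086·82 + 0.1081·63 + 0.0707·29 + 0.0505·17 + 0.1433·83 + 0.1091·52 + 0.0853·34 + 0.1099·95 = 131.5334
  x_1 = 0.0658·82 + 1.0854·63 + 0.1208·29 + 0.0432·17 + 0.0827·83 + 0.0663·52 + 0.0622·34 + 0.0669·95 = 96.7933
  x_2 = 0.0448·82 + 0.0418·63 + 1.1438·29 + 0.0724·17 + 0.1554·83 + 0.1104·52 + 0.0865·34 + 0.1205·95 = 73.7361
  x_3 = 0.0729·82 + 0.0403·63 + 0.1179·29 + 1.0596·17 + 0.1420·83 + 0.0958·52 + 0.0915·34 + 0.0885·95 = 58.2329
  x_4 = 0.1026·82 + 0.0824·63 + 0.1190·29 + 0.0594·17 + 1.1250·83 + 0.0954·52 + 0.0997·34 + 0.0412·95 = 123.7050
  x_5 = 0.0448·82 + 0.1172·63 + 0.1315·29 + 0.0870·17 + 0.1332·83 + 1.1546·52 + 0.1385·34 + 0.0422·95 = 96.1610
  x_6 = 0.0994·82 + 0.0684·63 + 0.1417·29 + 0.1268·17 + 0.1592·83 + 0.1375·52 + 1.1113·34 + 0.0580·95 = 82.3831
  x_7 = 0.1016·82 + 0.0722·63 + 0.0975·29 + 0.0708·17 + 0.0735·83 + 0.1169·52 + 0.1207·34 + 1.0602·95 = 133.9085
Output multipliers (column sums of L):
  Electronics: 1.6404
  Agriculture: 1.6159
  Mining: 1.9429
  Transport: 1.5698
  Energy: 2.0142
  Chemicals: 1.8860
  Manufacturing: 1.7956
  Finance: 1.5874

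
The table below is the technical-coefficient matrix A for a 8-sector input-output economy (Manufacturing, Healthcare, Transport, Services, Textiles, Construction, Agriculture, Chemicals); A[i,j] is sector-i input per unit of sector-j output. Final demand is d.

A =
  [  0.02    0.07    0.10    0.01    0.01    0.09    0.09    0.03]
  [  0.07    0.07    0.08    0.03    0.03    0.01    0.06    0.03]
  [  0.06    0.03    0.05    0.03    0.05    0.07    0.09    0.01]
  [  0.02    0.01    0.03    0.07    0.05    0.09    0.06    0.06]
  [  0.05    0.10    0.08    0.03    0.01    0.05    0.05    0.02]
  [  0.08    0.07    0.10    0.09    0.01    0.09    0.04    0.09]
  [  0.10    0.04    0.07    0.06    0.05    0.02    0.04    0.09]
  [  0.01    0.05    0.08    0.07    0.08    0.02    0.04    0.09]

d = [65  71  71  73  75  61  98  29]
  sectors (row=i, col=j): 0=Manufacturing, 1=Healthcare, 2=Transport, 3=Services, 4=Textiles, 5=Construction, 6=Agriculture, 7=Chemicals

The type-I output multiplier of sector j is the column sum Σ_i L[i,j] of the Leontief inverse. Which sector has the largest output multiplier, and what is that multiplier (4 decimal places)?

Form M = I − A:
  [  0.98   -0.07   -0.10   -0.01   -0.01   -0.09   -0.09   -0.03]
  [ -0.07    0.93   -0.08   -0.03   -0.03   -0.01   -0.06   -0.03]
  [ -0.06   -0.03    0.95   -0.03   -0.05   -0.07   -0.09   -0.01]
  [ -0.02   -0.01   -0.03    0.93   -0.05   -0.09   -0.06   -0.06]
  [ -0.05   -0.10   -0.08   -0.03    0.99   -0.05   -0.05   -0.02]
  [ -0.08   -0.07   -0.10   -0.09   -0.01    0.91   -0.04   -0.09]
  [ -0.10   -0.04   -0.07   -0.06   -0.05   -0.02    0.96   -0.09]
  [ -0.01   -0.05   -0.08   -0.07   -0.08   -0.02   -0.04    0.91]
Leontief inverse L = M⁻¹:
  [  1.0657    0.1092    0.1556    0.0478    0.0382    0.1299    0.1347    0.0706]
  [  0.1054    1.1048    0.1279    0.0581    0.0544    0.0447    0.1018    0.0608]
  [  0.1003    0.0682    1.1024    0.0639    0.0735    0.1097    0.1314    0.0473]
  [  0.0566    0.0466    0.0810    1.1091    0.0766    0.1307    0.0988    0.1018]
  [  0.0888    0.1362    0.1303    0.0613    1.0347    0.0864    0.0926    0.0533]
  [  0.1301    0.1207    0.1729    0.1410    0.0492    1.1484    0.1012    0.1441]
  [  0.1380    0.0833    0.1298    0.0976    0.0818    0.0655    1.0905    0.1313]
  [  0.0474    0.0898    0.1328    0.1074    0.1114    0.0593    0.0845    1.1286]
Total output x = L · d:
  x_0 = 1.0657·65 + 0.1092·71 + 0.1556·71 + 0.0478·73 + 0.0382·75 + 0.1299·61 + 0.1347·98 + 0.0706·29 = 117.5995
  x_1 = 0.1054·65 + 1.1048·71 + 0.1279·71 + 0.0581·73 + 0.0544·75 + 0.0447·61 + 0.1018·98 + 0.0608·29 = 117.1623
  x_2 = 0.1003·65 + 0.0682·71 + 1.1024·71 + 0.0639·73 + 0.0735·75 + 0.1097·61 + 0.1314·98 + 0.0473·29 = 120.7439
  x_3 = 0.0566·65 + 0.0466·71 + 0.0810·71 + 1.1091·73 + 0.0766·75 + 0.1307·61 + 0.0988·98 + 0.1018·29 = 120.0575
  x_4 = 0.0888·65 + 0.1362·71 + 0.1303·71 + 0.0613·73 + 1.0347·75 + 0.0864·61 + 0.0926·98 + 0.0533·29 = 122.6523
  x_5 = 0.1301·65 + 0.1207·71 + 0.1729·71 + 0.1410·73 + 0.0492·75 + 1.1484·61 + 0.1012·98 + 0.1441·29 = 127.4410
  x_6 = 0.1380·65 + 0.0833·71 + 0.1298·71 + 0.0976·73 + 0.0818·75 + 0.0655·61 + 1.0905·98 + 0.1313·29 = 152.0393
  x_7 = 0.0474·65 + 0.0898·71 + 0.1328·71 + 0.1074·73 + 0.1114·75 + 0.0593·61 + 0.0845·98 + 1.1286·29 = 79.7145
Output multipliers (column sums of L):
  Manufacturing: 1.7323
  Healthcare: 1.7587
  Transport: 2.0327
  Services: 1.6862
  Textiles: 1.5198
  Construction: 1.7747
  Agriculture: 1.8355
  Chemicals: 1.7380

Transport (2.0327)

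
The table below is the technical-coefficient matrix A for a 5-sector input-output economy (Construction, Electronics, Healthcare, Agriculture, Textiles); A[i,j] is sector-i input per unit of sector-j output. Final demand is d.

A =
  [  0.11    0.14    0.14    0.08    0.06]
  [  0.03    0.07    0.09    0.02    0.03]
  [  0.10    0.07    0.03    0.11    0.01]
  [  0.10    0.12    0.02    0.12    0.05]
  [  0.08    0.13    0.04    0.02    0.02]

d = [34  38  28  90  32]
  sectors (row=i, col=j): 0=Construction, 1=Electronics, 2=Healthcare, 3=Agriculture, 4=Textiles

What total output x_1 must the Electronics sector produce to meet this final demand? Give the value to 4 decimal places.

Form M = I − A:
  [  0.89   -0.14   -0.14   -0.08   -0.06]
  [ -0.03    0.93   -0.09   -0.02   -0.03]
  [ -0.10   -0.07    0.97   -0.11   -0.01]
  [ -0.10   -0.12   -0.02    0.88   -0.05]
  [ -0.08   -0.13   -0.04   -0.02    0.98]
Leontief inverse L = M⁻¹:
  [  1.1767    0.2221    0.1969    0.1386    0.0879]
  [  0.0588    1.1043    0.1136    0.0456    0.0409]
  [  0.1439    0.1258    1.0677    0.1501    0.0312]
  [  0.1514    0.1885    0.0665    1.1644    0.0751]
  [  0.1128    0.1736    0.0761    0.0473    1.0358]
Total output x = L · d:
  x_0 = 1.1767·34 + 0.2221·38 + 0.1969·28 + 0.1386·90 + 0.0879·32 = 69.2533
  x_1 = 0.0588·34 + 1.1043·38 + 0.1136·28 + 0.0456·90 + 0.0409·32 = 52.5494
  x_2 = 0.1439·34 + 0.1258·38 + 1.0677·28 + 0.1501·90 + 0.0312·32 = 54.0771
  x_3 = 0.1514·34 + 0.1885·38 + 0.0665·28 + 1.1644·90 + 0.0751·32 = 121.3760
  x_4 = 0.1128·34 + 0.1736·38 + 0.0761·28 + 0.0473·90 + 1.0358·32 = 49.9615

52.5494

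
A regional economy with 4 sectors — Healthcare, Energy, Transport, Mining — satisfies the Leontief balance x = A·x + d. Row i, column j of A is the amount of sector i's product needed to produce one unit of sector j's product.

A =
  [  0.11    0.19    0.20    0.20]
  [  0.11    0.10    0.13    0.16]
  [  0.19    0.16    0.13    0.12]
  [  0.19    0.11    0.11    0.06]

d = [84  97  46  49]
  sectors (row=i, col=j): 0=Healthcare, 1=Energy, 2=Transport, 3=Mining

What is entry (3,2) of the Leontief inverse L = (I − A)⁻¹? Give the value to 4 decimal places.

Form M = I − A:
  [  0.89   -0.19   -0.20   -0.20]
  [ -0.11    0.90   -0.13   -0.16]
  [ -0.19   -0.16    0.87   -0.12]
  [ -0.19   -0.11   -0.11    0.94]
Leontief inverse L = M⁻¹:
  [  1.3531    0.4115    0.4247    0.4122]
  [  0.2855    1.2619    0.2938    0.3130]
  [  0.3967    0.3596    1.3343    0.3160]
  [  0.3533    0.2729    0.2764    1.2207]
Total output x = L · d:
  x_0 = 1.3531·84 + 0.4115·97 + 0.4247·46 + 0.4122·49 = 193.3087
  x_1 = 0.2855·84 + 1.2619·97 + 0.2938·46 + 0.3130·49 = 175.2355
  x_2 = 0.3967·84 + 0.3596·97 + 1.3343·46 + 0.3160·49 = 145.0670
  x_3 = 0.3533·84 + 0.2729·97 + 0.2764·46 + 1.2207·49 = 128.6829

L[3,2] = 0.2764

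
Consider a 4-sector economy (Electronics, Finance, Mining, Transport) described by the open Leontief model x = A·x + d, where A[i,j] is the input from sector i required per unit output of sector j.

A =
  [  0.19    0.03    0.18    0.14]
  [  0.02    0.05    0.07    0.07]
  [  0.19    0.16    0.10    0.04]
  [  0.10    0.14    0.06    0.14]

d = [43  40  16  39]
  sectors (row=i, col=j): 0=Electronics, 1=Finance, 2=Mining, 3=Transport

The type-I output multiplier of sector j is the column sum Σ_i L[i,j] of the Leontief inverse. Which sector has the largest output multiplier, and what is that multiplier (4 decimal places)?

Electronics (1.8892)

Form M = I − A:
  [  0.81   -0.03   -0.18   -0.14]
  [ -0.02    0.95   -0.07   -0.07]
  [ -0.19   -0.16    0.90   -0.04]
  [ -0.10   -0.14   -0.06    0.86]
Leontief inverse L = M⁻¹:
  [  1.3363    0.1272    0.2933    0.2415]
  [  0.0641    1.0875    0.1043    0.1038]
  [  0.3018    0.2294    1.1976    0.1235]
  [  0.1869    0.2078    0.1346    1.2164]
Total output x = L · d:
  x_0 = 1.3363·43 + 0.1272·40 + 0.2933·16 + 0.2415·39 = 76.6608
  x_1 = 0.0641·43 + 1.0875·40 + 0.1043·16 + 0.1038·39 = 51.9774
  x_2 = 0.3018·43 + 0.2294·40 + 1.1976·16 + 0.1235·39 = 46.1329
  x_3 = 0.1869·43 + 0.2078·40 + 0.1346·16 + 1.2164·39 = 65.9429
Output multipliers (column sums of L):
  Electronics: 1.8892
  Finance: 1.6520
  Mining: 1.7298
  Transport: 1.6852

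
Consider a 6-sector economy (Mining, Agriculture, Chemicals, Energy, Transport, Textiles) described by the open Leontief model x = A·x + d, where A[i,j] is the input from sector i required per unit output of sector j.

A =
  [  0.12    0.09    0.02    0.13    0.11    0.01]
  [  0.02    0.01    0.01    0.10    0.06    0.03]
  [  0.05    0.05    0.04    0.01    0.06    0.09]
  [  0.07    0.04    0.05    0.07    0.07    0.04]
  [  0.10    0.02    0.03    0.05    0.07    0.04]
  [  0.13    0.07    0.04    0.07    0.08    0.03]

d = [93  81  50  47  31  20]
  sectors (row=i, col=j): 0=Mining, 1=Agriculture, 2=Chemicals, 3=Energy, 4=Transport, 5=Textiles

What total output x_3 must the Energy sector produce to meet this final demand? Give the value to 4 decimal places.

76.0783

Form M = I − A:
  [  0.88   -0.09   -0.02   -0.13   -0.11   -0.01]
  [ -0.02    0.99   -0.01   -0.10   -0.06   -0.03]
  [ -0.05   -0.05    0.96   -0.01   -0.06   -0.09]
  [ -0.07   -0.04   -0.05    0.93   -0.07   -0.04]
  [ -0.10   -0.02   -0.03   -0.05    0.93   -0.04]
  [ -0.13   -0.07   -0.04   -0.07   -0.08    0.97]
Leontief inverse L = M⁻¹:
  [  1.1809    0.1230    0.0425    0.1904    0.1677    0.0347]
  [  0.0508    1.0257    0.0228    0.1256    0.0868    0.0431]
  [  0.0919    0.0729    1.0542    0.0452    0.0962    0.1068]
  [  0.1149    0.0651    0.0668    1.1095    0.1108    0.0597]
  [  0.1452    0.0455    0.0452    0.0896    1.1099    0.0566]
  [  0.1860    0.1020    0.0594    0.1239    0.1322    1.0521]
Total output x = L · d:
  x_0 = 1.1809·93 + 0.1230·81 + 0.0425·50 + 0.1904·47 + 0.1677·31 + 0.0347·20 = 136.7524
  x_1 = 0.0508·93 + 1.0257·81 + 0.0228·50 + 0.1256·47 + 0.0868·31 + 0.0431·20 = 98.4078
  x_2 = 0.0919·93 + 0.0729·81 + 1.0542·50 + 0.0452·47 + 0.0962·31 + 0.1068·20 = 74.4010
  x_3 = 0.1149·93 + 0.0651·81 + 0.0668·50 + 1.1095·47 + 0.1108·31 + 0.0597·20 = 76.0783
  x_4 = 0.1452·93 + 0.0455·81 + 0.0452·50 + 0.0896·47 + 1.1099·31 + 0.0566·20 = 59.2031
  x_5 = 0.1860·93 + 0.1020·81 + 0.0594·50 + 0.1239·47 + 0.1322·31 + 1.0521·20 = 59.4888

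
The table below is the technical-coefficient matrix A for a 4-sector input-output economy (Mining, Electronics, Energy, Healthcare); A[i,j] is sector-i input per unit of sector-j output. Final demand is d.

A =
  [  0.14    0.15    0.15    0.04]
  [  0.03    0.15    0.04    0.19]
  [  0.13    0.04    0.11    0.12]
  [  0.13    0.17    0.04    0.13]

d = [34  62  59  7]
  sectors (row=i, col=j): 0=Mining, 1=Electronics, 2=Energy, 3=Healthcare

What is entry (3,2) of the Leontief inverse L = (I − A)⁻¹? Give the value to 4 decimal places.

L[3,2] = 0.1045

Form M = I − A:
  [  0.86   -0.15   -0.15   -0.04]
  [ -0.03    0.85   -0.04   -0.19]
  [ -0.13   -0.04    0.89   -0.12]
  [ -0.13   -0.17   -0.04    0.87]
Leontief inverse L = M⁻¹:
  [  1.2274    0.2558    0.2248    0.1433]
  [  0.1009    1.2566    0.0866    0.2910]
  [  0.2125    0.1329    1.1744    0.2008]
  [  0.2129    0.2899    0.1045    1.2369]
Total output x = L · d:
  x_0 = 1.2274·34 + 0.2558·62 + 0.2248·59 + 0.1433·7 = 71.8581
  x_1 = 0.1009·34 + 1.2566·62 + 0.0866·59 + 0.2910·7 = 88.4809
  x_2 = 0.2125·34 + 0.1329·62 + 1.1744·59 + 0.2008·7 = 86.1628
  x_3 = 0.2129·34 + 0.2899·62 + 0.1045·59 + 1.2369·7 = 40.0343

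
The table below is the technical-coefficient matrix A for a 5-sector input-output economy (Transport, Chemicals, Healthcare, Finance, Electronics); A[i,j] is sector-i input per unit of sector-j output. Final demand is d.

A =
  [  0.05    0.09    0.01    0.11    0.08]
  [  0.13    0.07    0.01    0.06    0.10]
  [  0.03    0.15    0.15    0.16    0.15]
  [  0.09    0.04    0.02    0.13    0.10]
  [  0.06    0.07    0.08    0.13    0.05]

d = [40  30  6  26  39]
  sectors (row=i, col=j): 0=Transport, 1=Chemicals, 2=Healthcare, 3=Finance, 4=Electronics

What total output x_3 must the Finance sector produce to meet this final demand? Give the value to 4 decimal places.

Form M = I − A:
  [  0.95   -0.09   -0.01   -0.11   -0.08]
  [ -0.13    0.93   -0.01   -0.06   -0.10]
  [ -0.03   -0.15    0.85   -0.16   -0.15]
  [ -0.09   -0.04   -0.02    0.87   -0.10]
  [ -0.06   -0.07   -0.08   -0.13    0.95]
Leontief inverse L = M⁻¹:
  [  1.0956    0.1280    0.0306    0.1722    0.1287]
  [  0.1751    1.1142    0.0323    0.1274    0.1506]
  [  0.1148    0.2384    1.2117    0.2922    0.2568]
  [  0.1367    0.0840    0.0454    1.2039    0.1543]
  [  0.1105    0.1218    0.1126    0.2096    1.1146]
Total output x = L · d:
  x_0 = 1.0956·40 + 0.1280·30 + 0.0306·6 + 0.1722·26 + 0.1287·39 = 57.3430
  x_1 = 0.1751·40 + 1.1142·30 + 0.0323·6 + 0.1274·26 + 0.1506·39 = 49.8087
  x_2 = 0.1148·40 + 0.2384·30 + 1.2117·6 + 0.2922·26 + 0.2568·39 = 36.6281
  x_3 = 0.1367·40 + 0.0840·30 + 0.0454·6 + 1.2039·26 + 0.1543·39 = 45.5774
  x_4 = 0.1105·40 + 0.1218·30 + 0.1126·6 + 0.2096·26 + 1.1146·39 = 57.6658

45.5774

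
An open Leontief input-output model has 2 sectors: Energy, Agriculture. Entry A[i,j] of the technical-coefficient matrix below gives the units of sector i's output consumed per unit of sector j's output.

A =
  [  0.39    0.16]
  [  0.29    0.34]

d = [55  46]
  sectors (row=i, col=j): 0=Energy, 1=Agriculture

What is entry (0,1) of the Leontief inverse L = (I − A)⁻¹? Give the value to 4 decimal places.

Form M = I − A:
  [  0.61   -0.16]
  [ -0.29    0.66]
Leontief inverse L = M⁻¹:
  [  1.8529    0.4492]
  [  0.8141    1.7125]
Total output x = L · d:
  x_0 = 1.8529·55 + 0.4492·46 = 122.5716
  x_1 = 0.8141·55 + 1.7125·46 = 123.5542

L[0,1] = 0.4492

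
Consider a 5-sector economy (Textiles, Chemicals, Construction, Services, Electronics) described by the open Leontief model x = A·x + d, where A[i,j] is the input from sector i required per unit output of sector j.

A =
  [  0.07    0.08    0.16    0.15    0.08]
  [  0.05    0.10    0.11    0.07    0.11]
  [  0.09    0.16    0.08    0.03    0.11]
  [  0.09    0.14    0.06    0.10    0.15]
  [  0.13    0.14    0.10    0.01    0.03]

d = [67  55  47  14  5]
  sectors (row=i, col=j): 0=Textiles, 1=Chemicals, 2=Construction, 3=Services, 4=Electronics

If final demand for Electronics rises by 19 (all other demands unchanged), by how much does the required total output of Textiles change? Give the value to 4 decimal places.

3.4839

Form M = I − A:
  [  0.93   -0.08   -0.16   -0.15   -0.08]
  [ -0.05    0.90   -0.11   -0.07   -0.11]
  [ -0.09   -0.16    0.92   -0.03   -0.11]
  [ -0.09   -0.14   -0.06    0.90   -0.15]
  [ -0.13   -0.14   -0.10   -0.01    0.97]
Leontief inverse L = M⁻¹:
  [  1.1589    0.2123    0.2612    0.2204    0.1834]
  [  0.1216    1.2045    0.1935    0.1225    0.1875]
  [  0.1632    0.2667    1.1738    0.0892    0.1906]
  [  0.1776    0.2651    0.1654    1.1696    0.2443]
  [  0.1915    0.2325    0.1857    0.0685    1.1047]
Total output x = L · d:
  x_0 = 1.1589·67 + 0.2123·55 + 0.2612·47 + 0.2204·14 + 0.1834·5 = 105.6031
  x_1 = 0.1216·67 + 1.2045·55 + 0.1935·47 + 0.1225·14 + 0.1875·5 = 86.1420
  x_2 = 0.1632·67 + 0.2667·55 + 1.1738·47 + 0.0892·14 + 0.1906·5 = 82.9714
  x_3 = 0.1776·67 + 0.2651·55 + 0.1654·47 + 1.1696·14 + 0.2443·5 = 51.8520
  x_4 = 0.1915·67 + 0.2325·55 + 0.1857·47 + 0.0685·14 + 1.1047·5 = 40.8288
Δx_0 = L[0,4] · Δd_4 = 0.1834 · 19 = 3.4839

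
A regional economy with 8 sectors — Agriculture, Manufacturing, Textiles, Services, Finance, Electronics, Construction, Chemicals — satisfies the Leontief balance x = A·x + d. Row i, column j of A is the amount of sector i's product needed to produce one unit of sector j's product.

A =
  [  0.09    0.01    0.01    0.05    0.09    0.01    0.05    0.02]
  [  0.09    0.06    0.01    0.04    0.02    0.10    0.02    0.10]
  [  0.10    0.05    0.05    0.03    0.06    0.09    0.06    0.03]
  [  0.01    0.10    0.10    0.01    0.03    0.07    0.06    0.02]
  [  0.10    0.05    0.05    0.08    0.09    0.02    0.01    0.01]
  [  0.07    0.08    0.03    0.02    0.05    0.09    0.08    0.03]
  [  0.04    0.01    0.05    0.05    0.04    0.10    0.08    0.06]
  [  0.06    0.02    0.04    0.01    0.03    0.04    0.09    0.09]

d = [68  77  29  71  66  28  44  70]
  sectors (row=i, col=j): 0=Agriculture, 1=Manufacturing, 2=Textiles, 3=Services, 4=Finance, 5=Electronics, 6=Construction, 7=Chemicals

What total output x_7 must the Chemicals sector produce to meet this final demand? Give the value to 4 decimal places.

105.3889

Form M = I − A:
  [  0.91   -0.01   -0.01   -0.05   -0.09   -0.01   -0.05   -0.02]
  [ -0.09    0.94   -0.01   -0.04   -0.02   -0.10   -0.02   -0.10]
  [ -0.10   -0.05    0.95   -0.03   -0.06   -0.09   -0.06   -0.03]
  [ -0.01   -0.10   -0.10    0.99   -0.03   -0.07   -0.06   -0.02]
  [ -0.10   -0.05   -0.05   -0.08    0.91   -0.02   -0.01   -0.01]
  [ -0.07   -0.08   -0.03   -0.02   -0.05    0.91   -0.08   -0.03]
  [ -0.04   -0.01   -0.05   -0.05   -0.04   -0.10    0.92   -0.06]
  [ -0.06   -0.02   -0.04   -0.01   -0.03   -0.04   -0.09    0.91]
Leontief inverse L = M⁻¹:
  [  1.1292    0.0332    0.0335    0.0745    0.1239    0.0381    0.0776    0.0389]
  [  0.1421    1.0931    0.0365    0.0647    0.0579    0.1446    0.0645    0.1355]
  [  0.1587    0.0855    1.0797    0.0614    0.1051    0.1392    0.1043    0.0624]
  [  0.0628    0.1336    0.1258    1.0357    0.0644    0.1221    0.0987    0.0542]
  [  0.1510    0.0836    0.0790    0.1085    1.1307    0.0581    0.0430    0.0347]
  [  0.1256    0.1143    0.0578    0.0499    0.0906    1.1408    0.1229    0.0650]
  [  0.0897    0.0441    0.0813    0.0759    0.0784    0.1492    1.1258    0.0912]
  [  0.1046    0.0436    0.0650    0.0337    0.0638    0.0800    0.1304    1.1208]
Total output x = L · d:
  x_0 = 1.1292·68 + 0.0332·77 + 0.0335·29 + 0.0745·71 + 0.1239·66 + 0.0381·28 + 0.0776·44 + 0.0389·70 = 100.9832
  x_1 = 0.1421·68 + 1.0931·77 + 0.0365·29 + 0.0647·71 + 0.0579·66 + 0.1446·28 + 0.0645·44 + 0.1355·70 = 119.6786
  x_2 = 0.1587·68 + 0.0855·77 + 1.0797·29 + 0.0614·71 + 0.1051·66 + 0.1392·28 + 0.1043·44 + 0.0624·70 = 72.8395
  x_3 = 0.0628·68 + 0.1336·77 + 0.1258·29 + 1.0357·71 + 0.0644·66 + 0.1221·28 + 0.0987·44 + 0.0542·70 = 107.5451
  x_4 = 0.1510·68 + 0.0836·77 + 0.0790·29 + 0.1085·71 + 1.1307·66 + 0.0581·28 + 0.0430·44 + 0.0347·70 = 107.2701
  x_5 = 0.1256·68 + 0.1143·77 + 0.0578·29 + 0.0499·71 + 0.0906·66 + 1.1408·28 + 0.1229·44 + 0.0650·70 = 70.4457
  x_6 = 0.0897·68 + 0.0441·77 + 0.0813·29 + 0.0759·71 + 0.0784·66 + 0.1492·28 + 1.1258·44 + 0.0912·70 = 82.5153
  x_7 = 0.1046·68 + 0.0436·77 + 0.0650·29 + 0.0337·71 + 0.0638·66 + 0.0800·28 + 0.1304·44 + 1.1208·70 = 105.3889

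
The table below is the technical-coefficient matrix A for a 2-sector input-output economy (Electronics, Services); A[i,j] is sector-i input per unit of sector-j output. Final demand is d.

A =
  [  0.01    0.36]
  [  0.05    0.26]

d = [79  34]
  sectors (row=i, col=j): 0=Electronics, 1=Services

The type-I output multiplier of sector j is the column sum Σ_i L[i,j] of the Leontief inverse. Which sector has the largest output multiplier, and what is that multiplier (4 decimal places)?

Form M = I − A:
  [  0.99   -0.36]
  [ -0.05    0.74]
Leontief inverse L = M⁻¹:
  [  1.0355    0.5038]
  [  0.0700    1.3854]
Total output x = L · d:
  x_0 = 1.0355·79 + 0.5038·34 = 98.9365
  x_1 = 0.0700·79 + 1.3854·34 = 52.6308
Output multipliers (column sums of L):
  Electronics: 1.1055
  Services: 1.8892

Services (1.8892)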